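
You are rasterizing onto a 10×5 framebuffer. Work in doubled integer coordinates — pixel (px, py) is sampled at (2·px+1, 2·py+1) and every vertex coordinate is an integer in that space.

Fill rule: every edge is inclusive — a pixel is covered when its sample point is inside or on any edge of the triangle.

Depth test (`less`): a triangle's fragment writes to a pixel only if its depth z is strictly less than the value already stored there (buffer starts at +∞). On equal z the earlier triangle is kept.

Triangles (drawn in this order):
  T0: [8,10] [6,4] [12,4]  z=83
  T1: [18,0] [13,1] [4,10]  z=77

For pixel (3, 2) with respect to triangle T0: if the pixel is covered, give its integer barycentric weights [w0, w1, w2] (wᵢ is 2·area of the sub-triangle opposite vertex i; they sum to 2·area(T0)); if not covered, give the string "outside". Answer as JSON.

T0:
  2·area = 36
  edge (8, 10)→(6, 4): d=(-2,-6) inclusive
  edge (6, 4)→(12, 4): d=(6,0) inclusive
  edge (12, 4)→(8, 10): d=(-4,6) inclusive
    (2,0)@(5, 1): e=[0,-18,54] → ·  [on edge]
    (3,2)@(7, 5): e=[4,6,26] → █
    (4,2)@(9, 5): e=[16,6,14] → █
    (5,2)@(11, 5): e=[28,6,2] → █
    (6,2)@(13, 5): e=[40,6,-10] → ·
    (3,3)@(7, 7): e=[0,18,18] → █  [on edge]
    (5,3)@(11, 7): e=[24,18,-6] → ·
    (3,4)@(7, 9): e=[-4,30,10] → ·
    (4,4)@(9, 9): e=[8,30,-2] → ·
  covered (5 px):
    · · · · · · · · · ·
    · · · · · · · · · ·
    · · · █ █ █ · · · ·
    · · · █ █ · · · · ·
    · · · · · · · · · ·
T1:
  2·area = 36  (B↔C swapped to make it positive)
  edge (18, 0)→(4, 10): d=(-14,10) inclusive
  edge (4, 10)→(13, 1): d=(9,-9) inclusive
  edge (13, 1)→(18, 0): d=(5,-1) inclusive
    (6,0)@(13, 1): e=[36,0,0] → █  [on edge]
    (7,0)@(15, 1): e=[16,18,2] → █
    (8,0)@(17, 1): e=[-4,36,4] → ·
    (1,1)@(3, 3): e=[108,-72,0] → ·  [on edge]
    (5,1)@(11, 3): e=[28,0,8] → █  [on edge]
    (7,1)@(15, 3): e=[-12,36,12] → ·
    (4,2)@(9, 5): e=[20,0,16] → █  [on edge]
    (5,2)@(11, 5): e=[0,18,18] → █  [on edge]
    (6,2)@(13, 5): e=[-20,36,20] → ·
    (3,3)@(7, 7): e=[12,0,24] → █  [on edge]
    (4,3)@(9, 7): e=[-8,18,26] → ·
    (5,3)@(11, 7): e=[-28,36,28] → ·
    (2,4)@(5, 9): e=[4,0,32] → █  [on edge]
  covered (8 px):
    · · · · · · █ █ · ·
    · · · · · █ █ · · ·
    · · · · █ █ · · · ·
    · · · █ · · · · · ·
    · · █ · · · · · · ·

Result: [6,26,4]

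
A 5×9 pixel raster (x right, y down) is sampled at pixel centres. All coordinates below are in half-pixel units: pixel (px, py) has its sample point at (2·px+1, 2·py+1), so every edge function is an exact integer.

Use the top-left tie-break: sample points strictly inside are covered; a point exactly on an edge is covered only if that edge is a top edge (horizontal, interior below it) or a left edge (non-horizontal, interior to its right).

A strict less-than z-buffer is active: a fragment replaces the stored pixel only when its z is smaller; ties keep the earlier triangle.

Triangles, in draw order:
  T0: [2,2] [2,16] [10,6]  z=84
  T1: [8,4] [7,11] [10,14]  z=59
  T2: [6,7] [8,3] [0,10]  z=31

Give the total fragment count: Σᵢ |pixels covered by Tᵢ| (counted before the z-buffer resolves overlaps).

T0:
  2·area = 112  (B↔C swapped to make it positive)
  edge (2, 2)→(10, 6): d=(8,4) right/bottom  bias=-1
  edge (10, 6)→(2, 16): d=(-8,10) right/bottom  bias=-1
  edge (2, 16)→(2, 2): d=(0,-14) top-left  bias=+0
    (1,1)@(3, 3): e=[4,94,14] → #
    (2,1)@(5, 3): e=[-4,74,42] → ·
    (1,2)@(3, 5): e=[20,78,14] → #
    (2,2)@(5, 5): e=[12,58,42] → #
    (3,2)@(7, 5): e=[4,38,70] → #
    (4,2)@(9, 5): e=[-4,18,98] → ·
    (1,3)@(3, 7): e=[36,62,14] → #
    (4,3)@(9, 7): e=[12,2,98] → #
    (1,4)@(3, 9): e=[52,46,14] → #
    (4,4)@(9, 9): e=[28,-14,98] → ·
    (1,5)@(3, 11): e=[68,30,14] → #
    (3,5)@(7, 11): e=[52,-10,70] → ·
  covered (14 px):
    · · · · ·
    · # · · ·
    · # # # ·
    · # # # #
    · # # # ·
    · # # · ·
    · # · · ·
    · · · · ·
    · · · · ·
T1:
  2·area = 24  (B↔C swapped to make it positive)
  edge (8, 4)→(10, 14): d=(2,10) right/bottom  bias=-1
  edge (10, 14)→(7, 11): d=(-3,-3) top-left  bias=+0
  edge (7, 11)→(8, 4): d=(1,-7) top-left  bias=+0
    (0,2)@(1, 5): e=[72,0,-48] → ·  [on edge]
    (1,3)@(3, 7): e=[56,0,-32] → ·  [on edge]
    (2,4)@(5, 9): e=[40,0,-16] → ·  [on edge]
    (4,4)@(9, 9): e=[0,12,12] → ·  [on edge]
    (3,5)@(7, 11): e=[24,0,0] → #  [on edge]
    (4,5)@(9, 11): e=[4,6,14] → #
    (3,6)@(7, 13): e=[28,-6,2] → ·
    (4,6)@(9, 13): e=[8,0,16] → #  [on edge]
    (4,7)@(9, 15): e=[12,-6,18] → ·
  covered (3 px):
    · · · · ·
    · · · · ·
    · · · · ·
    · · · · ·
    · · · · ·
    · · · # #
    · · · · #
    · · · · ·
    · · · · ·
T2:
  2·area = 18  (B↔C swapped to make it positive)
  edge (6, 7)→(0, 10): d=(-6,3) right/bottom  bias=-1
  edge (0, 10)→(8, 3): d=(8,-7) top-left  bias=+0
  edge (8, 3)→(6, 7): d=(-2,4) right/bottom  bias=-1
    (4,0)@(9, 1): e=[27,-9,0] → ·  [on edge]
    (3,2)@(7, 5): e=[9,9,0] → ·  [on edge]
    (2,3)@(5, 7): e=[3,11,4] → #
    (3,3)@(7, 7): e=[-3,25,-4] → ·
    (2,4)@(5, 9): e=[-9,27,0] → ·  [on edge]
    (1,6)@(3, 13): e=[-27,45,0] → ·  [on edge]
    (0,8)@(1, 17): e=[-45,63,0] → ·  [on edge]
  covered (1 px):
    · · · · ·
    · · · · ·
    · · · · ·
    · · # · ·
    · · · · ·
    · · · · ·
    · · · · ·
    · · · · ·
    · · · · ·

Result: 18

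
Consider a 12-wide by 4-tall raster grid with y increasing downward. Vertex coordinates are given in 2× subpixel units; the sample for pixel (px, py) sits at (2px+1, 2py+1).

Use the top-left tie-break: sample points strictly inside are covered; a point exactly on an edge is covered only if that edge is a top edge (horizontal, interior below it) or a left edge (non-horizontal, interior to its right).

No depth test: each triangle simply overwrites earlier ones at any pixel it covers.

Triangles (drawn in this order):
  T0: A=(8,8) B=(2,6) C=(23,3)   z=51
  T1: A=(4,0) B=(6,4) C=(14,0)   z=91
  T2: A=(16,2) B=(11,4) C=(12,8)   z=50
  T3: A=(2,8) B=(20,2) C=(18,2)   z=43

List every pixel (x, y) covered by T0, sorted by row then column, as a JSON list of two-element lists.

T0:
  2·area = 60
  edge (8, 8)→(2, 6): d=(-6,-2) top-left  bias=+0
  edge (2, 6)→(23, 3): d=(21,-3) top-left  bias=+0
  edge (23, 3)→(8, 8): d=(-15,5) right/bottom  bias=-1
    (11,1)@(23, 3): e=[60,0,0] → .  [on edge]
    (4,2)@(9, 5): e=[20,0,40] → X  [on edge]
    (5,2)@(11, 5): e=[24,6,30] → X
    (6,2)@(13, 5): e=[28,12,20] → X
    (7,2)@(15, 5): e=[32,18,10] → X
    (8,2)@(17, 5): e=[36,24,0] → .  [on edge]
    (2,3)@(5, 7): e=[0,30,30] → X  [on edge]
    (3,3)@(7, 7): e=[4,36,20] → X
    (5,3)@(11, 7): e=[12,48,0] → .  [on edge]
    (6,3)@(13, 7): e=[16,54,-10] → .
    (7,3)@(15, 7): e=[20,60,-20] → .
  covered (7 px):
    . . . . . . . . . . . .
    . . . . . . . . . . . .
    . . . . X X X X . . . .
    . . X X X . . . . . . .
T1:
  2·area = 40  (B↔C swapped to make it positive)
  edge (4, 0)→(14, 0): d=(10,0) top-left  bias=+0
  edge (14, 0)→(6, 4): d=(-8,4) right/bottom  bias=-1
  edge (6, 4)→(4, 0): d=(-2,-4) top-left  bias=+0
    (2,0)@(5, 1): e=[10,28,2] → X
    (3,0)@(7, 1): e=[10,20,10] → X
    (4,0)@(9, 1): e=[10,12,18] → X
    (5,0)@(11, 1): e=[10,4,26] → X
    (6,0)@(13, 1): e=[10,-4,34] → .
    (2,1)@(5, 3): e=[30,12,-2] → .
    (3,1)@(7, 3): e=[30,4,6] → X
    (4,1)@(9, 3): e=[30,-4,14] → .
    (5,1)@(11, 3): e=[30,-12,22] → .
    (3,2)@(7, 5): e=[50,-12,2] → .
  covered (5 px):
    . . X X X X . . . . . .
    . . . X . . . . . . . .
    . . . . . . . . . . . .
    . . . . . . . . . . . .
T2:
  2·area = 22  (B↔C swapped to make it positive)
  edge (16, 2)→(12, 8): d=(-4,6) right/bottom  bias=-1
  edge (12, 8)→(11, 4): d=(-1,-4) top-left  bias=+0
  edge (11, 4)→(16, 2): d=(5,-2) top-left  bias=+0
    (7,1)@(15, 3): e=[2,17,3] → X
    (8,1)@(17, 3): e=[-10,25,7] → .
    (6,2)@(13, 5): e=[6,7,9] → X
    (7,2)@(15, 5): e=[-6,15,13] → .
    (6,3)@(13, 7): e=[-2,5,19] → .
  covered (2 px):
    . . . . . . . . . . . .
    . . . . . . . X . . . .
    . . . . . . X . . . . .
    . . . . . . . . . . . .
T3:
  2·area = 12  (B↔C swapped to make it positive)
  edge (2, 8)→(18, 2): d=(16,-6) top-left  bias=+0
  edge (18, 2)→(20, 2): d=(2,0) top-left  bias=+0
  edge (20, 2)→(2, 8): d=(-18,6) right/bottom  bias=-1
    (11,0)@(23, 1): e=[14,-2,0] → .  [on edge]
    (8,1)@(17, 3): e=[10,2,0] → .  [on edge]
    (5,2)@(11, 5): e=[6,6,0] → .  [on edge]
    (2,3)@(5, 7): e=[2,10,0] → .  [on edge]
  covered (0 px):
    . . . . . . . . . . . .
    . . . . . . . . . . . .
    . . . . . . . . . . . .
    . . . . . . . . . . . .

Answer: [[4,2],[5,2],[6,2],[7,2],[2,3],[3,3],[4,3]]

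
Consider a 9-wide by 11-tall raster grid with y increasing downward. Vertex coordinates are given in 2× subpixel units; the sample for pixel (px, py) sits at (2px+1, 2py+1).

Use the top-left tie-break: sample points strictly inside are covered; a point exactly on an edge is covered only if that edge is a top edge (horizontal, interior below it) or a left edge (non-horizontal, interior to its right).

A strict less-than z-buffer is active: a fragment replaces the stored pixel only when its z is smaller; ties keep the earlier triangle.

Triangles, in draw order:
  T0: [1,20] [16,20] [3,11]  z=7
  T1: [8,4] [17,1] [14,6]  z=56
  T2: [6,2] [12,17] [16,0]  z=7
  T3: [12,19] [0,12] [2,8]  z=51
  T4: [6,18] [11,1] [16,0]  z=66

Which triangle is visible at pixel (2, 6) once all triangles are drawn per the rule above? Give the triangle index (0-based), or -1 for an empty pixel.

T0:
  2·area = 135  (B↔C swapped to make it positive)
  edge (1, 20)→(3, 11): d=(2,-9) top-left  bias=+0
  edge (3, 11)→(16, 20): d=(13,9) right/bottom  bias=-1
  edge (16, 20)→(1, 20): d=(-15,0) right/bottom  bias=-1
    (1,5)@(3, 11): e=[0,0,135] → ·  [on edge]
    (1,6)@(3, 13): e=[4,26,105] → #
    (2,6)@(5, 13): e=[22,8,105] → #
    (3,6)@(7, 13): e=[40,-10,105] → ·
    (1,7)@(3, 15): e=[8,52,75] → #
    (3,7)@(7, 15): e=[44,16,75] → #
    (4,7)@(9, 15): e=[62,-2,75] → ·
    (1,8)@(3, 17): e=[12,78,45] → #
    (4,8)@(9, 17): e=[66,24,45] → #
    (5,8)@(11, 17): e=[84,6,45] → #
    (6,8)@(13, 17): e=[102,-12,45] → ·
    (1,9)@(3, 19): e=[16,104,15] → #
  covered (16 px):
    · · · · · · · · ·
    · · · · · · · · ·
    · · · · · · · · ·
    · · · · · · · · ·
    · · · · · · · · ·
    · · · · · · · · ·
    · # # · · · · · ·
    · # # # · · · · ·
    · # # # # # · · ·
    · # # # # # # · ·
    · · · · · · · · ·
T1:
  2·area = 36
  edge (8, 4)→(17, 1): d=(9,-3) top-left  bias=+0
  edge (17, 1)→(14, 6): d=(-3,5) right/bottom  bias=-1
  edge (14, 6)→(8, 4): d=(-6,-2) top-left  bias=+0
    (8,0)@(17, 1): e=[0,0,36] → ·  [on edge]
    (2,1)@(5, 3): e=[-18,54,0] → ·  [on edge]
    (5,1)@(11, 3): e=[0,24,12] → #  [on edge]
    (6,1)@(13, 3): e=[6,14,16] → #
    (7,1)@(15, 3): e=[12,4,20] → #
    (8,1)@(17, 3): e=[18,-6,24] → ·
    (2,2)@(5, 5): e=[0,48,-12] → ·  [on edge]
    (5,2)@(11, 5): e=[18,18,0] → #  [on edge]
    (7,2)@(15, 5): e=[30,-2,8] → ·
    (5,3)@(11, 7): e=[36,12,-12] → ·
    (6,3)@(13, 7): e=[42,2,-8] → ·
    (8,3)@(17, 7): e=[54,-18,0] → ·  [on edge]
    (5,5)@(11, 11): e=[72,0,-36] → ·  [on edge]
    (2,10)@(5, 21): e=[144,0,-108] → ·  [on edge]
  covered (5 px):
    · · · · · · · · ·
    · · · · · # # # ·
    · · · · · # # · ·
    · · · · · · · · ·
    · · · · · · · · ·
    · · · · · · · · ·
    · · · · · · · · ·
    · · · · · · · · ·
    · · · · · · · · ·
    · · · · · · · · ·
    · · · · · · · · ·
T2:
  2·area = 162  (B↔C swapped to make it positive)
  edge (6, 2)→(16, 0): d=(10,-2) top-left  bias=+0
  edge (16, 0)→(12, 17): d=(-4,17) right/bottom  bias=-1
  edge (12, 17)→(6, 2): d=(-6,-15) top-left  bias=+0
    (5,0)@(11, 1): e=[0,81,81] → #  [on edge]
    (6,0)@(13, 1): e=[4,47,111] → #
    (7,0)@(15, 1): e=[8,13,141] → #
    (8,0)@(17, 1): e=[12,-21,171] → ·
    (0,1)@(1, 3): e=[0,243,-81] → ·  [on edge]
    (3,1)@(7, 3): e=[12,141,9] → #
    (4,1)@(9, 3): e=[16,107,39] → #
    (8,1)@(17, 3): e=[32,-29,159] → ·
    (3,2)@(7, 5): e=[32,133,-3] → ·
    (4,2)@(9, 5): e=[36,99,27] → #
    (7,2)@(15, 5): e=[48,-3,117] → ·
    (4,3)@(9, 7): e=[56,91,15] → #
  covered (20 px):
    · · · · · # # # ·
    · · · # # # # # ·
    · · · · # # # · ·
    · · · · # # # · ·
    · · · · # # # · ·
    · · · · · # # · ·
    · · · · · # · · ·
    · · · · · · · · ·
    · · · · · · · · ·
    · · · · · · · · ·
    · · · · · · · · ·
T3:
  2·area = 62
  edge (12, 19)→(0, 12): d=(-12,-7) top-left  bias=+0
  edge (0, 12)→(2, 8): d=(2,-4) top-left  bias=+0
  edge (2, 8)→(12, 19): d=(10,11) right/bottom  bias=-1
    (0,5)@(1, 11): e=[19,2,41] → #
    (1,5)@(3, 11): e=[33,10,19] → #
    (2,5)@(5, 11): e=[47,18,-3] → ·
    (0,6)@(1, 13): e=[-5,6,61] → ·
    (1,6)@(3, 13): e=[9,14,39] → #
    (2,6)@(5, 13): e=[23,22,17] → #
    (3,6)@(7, 13): e=[37,30,-5] → ·
    (1,7)@(3, 15): e=[-15,18,59] → ·
    (2,7)@(5, 15): e=[-1,26,37] → ·
    (3,7)@(7, 15): e=[13,34,15] → #
    (4,7)@(9, 15): e=[27,42,-7] → ·
    (3,8)@(7, 17): e=[-11,38,35] → ·
  covered (6 px):
    · · · · · · · · ·
    · · · · · · · · ·
    · · · · · · · · ·
    · · · · · · · · ·
    · · · · · · · · ·
    # # · · · · · · ·
    · # # · · · · · ·
    · · · # · · · · ·
    · · · · # · · · ·
    · · · · · · · · ·
    · · · · · · · · ·
T4:
  2·area = 80
  edge (6, 18)→(11, 1): d=(5,-17) top-left  bias=+0
  edge (11, 1)→(16, 0): d=(5,-1) top-left  bias=+0
  edge (16, 0)→(6, 18): d=(-10,18) right/bottom  bias=-1
    (5,0)@(11, 1): e=[0,0,80] → #  [on edge]
    (6,0)@(13, 1): e=[34,2,44] → #
    (7,0)@(15, 1): e=[68,4,8] → #
    (8,0)@(17, 1): e=[102,6,-28] → ·
    (0,1)@(1, 3): e=[-160,0,240] → ·  [on edge]
    (5,1)@(11, 3): e=[10,10,60] → #
    (7,1)@(15, 3): e=[78,14,-12] → ·
    (5,2)@(11, 5): e=[20,20,40] → #
    (7,2)@(15, 5): e=[88,24,-32] → ·
    (5,3)@(11, 7): e=[30,30,20] → #
    (6,3)@(13, 7): e=[64,32,-16] → ·
    (4,4)@(9, 9): e=[6,38,36] → #
    (5,4)@(11, 9): e=[40,40,0] → ·  [on edge]
  covered (11 px):
    · · · · · # # # ·
    · · · · · # # · ·
    · · · · · # # · ·
    · · · · · # · · ·
    · · · · # · · · ·
    · · · · # · · · ·
    · · · · · · · · ·
    · · · # · · · · ·
    · · · · · · · · ·
    · · · · · · · · ·
    · · · · · · · · ·

Z-buffer (winner per pixel, '.' = empty):
  . . . . . 2 2 2 .
  . . . 2 2 2 2 2 .
  . . . . 2 2 2 . .
  . . . . 2 2 2 . .
  . . . . 2 2 2 . .
  3 3 . . 4 2 2 . .
  . 0 0 . . 2 . . .
  . 0 0 0 . . . . .
  . 0 0 0 0 0 . . .
  . 0 0 0 0 0 0 . .
  . . . . . . . . .

Final: 0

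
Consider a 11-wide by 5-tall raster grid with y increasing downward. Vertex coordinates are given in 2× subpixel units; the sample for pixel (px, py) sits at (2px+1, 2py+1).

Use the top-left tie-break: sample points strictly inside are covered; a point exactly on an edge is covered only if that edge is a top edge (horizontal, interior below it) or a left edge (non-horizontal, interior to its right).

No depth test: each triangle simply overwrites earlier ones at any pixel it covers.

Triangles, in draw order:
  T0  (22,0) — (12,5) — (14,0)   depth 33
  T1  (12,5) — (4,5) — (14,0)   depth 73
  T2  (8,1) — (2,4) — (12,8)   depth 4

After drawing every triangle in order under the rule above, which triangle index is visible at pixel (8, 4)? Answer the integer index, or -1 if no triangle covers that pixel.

T0:
  2·area = 40
  edge (22, 0)→(12, 5): d=(-10,5) right/bottom  bias=-1
  edge (12, 5)→(14, 0): d=(2,-5) top-left  bias=+0
  edge (14, 0)→(22, 0): d=(8,0) top-left  bias=+0
    (7,0)@(15, 1): e=[25,7,8] → #
    (8,0)@(17, 1): e=[15,17,8] → #
    (9,0)@(19, 1): e=[5,27,8] → #
    (10,0)@(21, 1): e=[-5,37,8] → ·
    (6,1)@(13, 3): e=[15,1,24] → #
    (8,1)@(17, 3): e=[-5,21,24] → ·
    (9,1)@(19, 3): e=[-15,31,24] → ·
    (6,2)@(13, 5): e=[-5,5,40] → ·
    (7,2)@(15, 5): e=[-15,15,40] → ·
  covered (5 px):
    · · · · · · · # # # ·
    · · · · · · # # · · ·
    · · · · · · · · · · ·
    · · · · · · · · · · ·
    · · · · · · · · · · ·
T1:
  2·area = 40
  edge (12, 5)→(4, 5): d=(-8,0) right/bottom  bias=-1
  edge (4, 5)→(14, 0): d=(10,-5) top-left  bias=+0
  edge (14, 0)→(12, 5): d=(-2,5) right/bottom  bias=-1
    (6,0)@(13, 1): e=[32,5,3] → #
    (7,0)@(15, 1): e=[32,15,-7] → ·
    (4,1)@(9, 3): e=[16,5,19] → #
    (5,1)@(11, 3): e=[16,15,9] → #
    (6,1)@(13, 3): e=[16,25,-1] → ·
    (0,2)@(1, 5): e=[0,-15,55] → ·  [on edge]
    (1,2)@(3, 5): e=[0,-5,45] → ·  [on edge]
    (2,2)@(5, 5): e=[0,5,35] → ·  [on edge]
    (3,2)@(7, 5): e=[0,15,25] → ·  [on edge]
    (4,2)@(9, 5): e=[0,25,15] → ·  [on edge]
    (5,2)@(11, 5): e=[0,35,5] → ·  [on edge]
    (6,2)@(13, 5): e=[0,45,-5] → ·  [on edge]
    (7,2)@(15, 5): e=[0,55,-15] → ·  [on edge]
    (8,2)@(17, 5): e=[0,65,-25] → ·  [on edge]
    (9,2)@(19, 5): e=[0,75,-35] → ·  [on edge]
    (10,2)@(21, 5): e=[0,85,-45] → ·  [on edge]
  covered (3 px):
    · · · · · · # · · · ·
    · · · · # # · · · · ·
    · · · · · · · · · · ·
    · · · · · · · · · · ·
    · · · · · · · · · · ·
T2:
  2·area = 54  (B↔C swapped to make it positive)
  edge (8, 1)→(12, 8): d=(4,7) right/bottom  bias=-1
  edge (12, 8)→(2, 4): d=(-10,-4) top-left  bias=+0
  edge (2, 4)→(8, 1): d=(6,-3) top-left  bias=+0
    (2,1)@(5, 3): e=[29,22,3] → #
    (3,1)@(7, 3): e=[15,30,9] → #
    (4,1)@(9, 3): e=[1,38,15] → #
    (5,1)@(11, 3): e=[-13,46,21] → ·
    (2,2)@(5, 5): e=[37,2,15] → #
    (5,2)@(11, 5): e=[-5,26,33] → ·
    (2,3)@(5, 7): e=[45,-18,27] → ·
    (3,3)@(7, 7): e=[31,-10,33] → ·
    (4,3)@(9, 7): e=[17,-2,39] → ·
    (5,3)@(11, 7): e=[3,6,45] → #
    (6,3)@(13, 7): e=[-11,14,51] → ·
    (5,4)@(11, 9): e=[11,-14,57] → ·
  covered (7 px):
    · · · · · · · · · · ·
    · · # # # · · · · · ·
    · · # # # · · · · · ·
    · · · · · # · · · · ·
    · · · · · · · · · · ·

Z-buffer (winner per pixel, '.' = empty):
  . . . . . . 1 0 0 0 .
  . . 2 2 2 1 0 0 . . .
  . . 2 2 2 . . . . . .
  . . . . . 2 . . . . .
  . . . . . . . . . . .

Final: -1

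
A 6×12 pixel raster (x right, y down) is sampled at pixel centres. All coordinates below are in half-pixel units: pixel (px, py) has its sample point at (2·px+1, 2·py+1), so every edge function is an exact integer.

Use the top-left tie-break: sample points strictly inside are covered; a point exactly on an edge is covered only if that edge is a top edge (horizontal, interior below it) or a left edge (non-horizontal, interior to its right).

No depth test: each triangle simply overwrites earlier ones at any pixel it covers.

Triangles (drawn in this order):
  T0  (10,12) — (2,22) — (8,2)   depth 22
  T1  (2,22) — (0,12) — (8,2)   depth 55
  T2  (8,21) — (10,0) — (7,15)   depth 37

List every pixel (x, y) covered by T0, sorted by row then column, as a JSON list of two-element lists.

T0:
  2·area = 100
  edge (10, 12)→(2, 22): d=(-8,10) right/bottom  bias=-1
  edge (2, 22)→(8, 2): d=(6,-20) top-left  bias=+0
  edge (8, 2)→(10, 12): d=(2,10) right/bottom  bias=-1
    (3,3)@(7, 7): e=[70,10,20] → █
    (4,3)@(9, 7): e=[50,50,0] → ·  [on edge]
    (3,4)@(7, 9): e=[54,22,24] → █
    (4,4)@(9, 9): e=[34,62,4] → █
    (5,4)@(11, 9): e=[14,102,-16] → ·
    (3,5)@(7, 11): e=[38,34,28] → █
    (5,5)@(11, 11): e=[-2,114,-12] → ·
    (2,6)@(5, 13): e=[42,6,52] → █
    (5,6)@(11, 13): e=[-18,126,-8] → ·
    (2,7)@(5, 15): e=[26,18,56] → █
    (4,7)@(9, 15): e=[-14,98,16] → ·
    (2,8)@(5, 17): e=[10,30,60] → █
    (5,8)@(11, 17): e=[-50,150,0] → ·  [on edge]
  covered (12 px):
    · · · · · ·
    · · · · · ·
    · · · · · ·
    · · · █ · ·
    · · · █ █ ·
    · · · █ █ ·
    · · █ █ █ ·
    · · █ █ · ·
    · · █ · · ·
    · █ · · · ·
    · · · · · ·
    · · · · · ·
T1:
  2·area = 100
  edge (2, 22)→(0, 12): d=(-2,-10) top-left  bias=+0
  edge (0, 12)→(8, 2): d=(8,-10) top-left  bias=+0
  edge (8, 2)→(2, 22): d=(-6,20) right/bottom  bias=-1
    (3,2)@(7, 5): e=[84,14,2] → █
    (4,2)@(9, 5): e=[104,34,-38] → ·
    (2,3)@(5, 7): e=[60,10,30] → █
    (3,3)@(7, 7): e=[80,30,-10] → ·
    (1,4)@(3, 9): e=[36,6,58] → █
    (3,4)@(7, 9): e=[76,46,-22] → ·
    (0,5)@(1, 11): e=[12,2,86] → █
    (3,5)@(7, 11): e=[72,62,-34] → ·
    (0,6)@(1, 13): e=[8,18,74] → █
    (2,6)@(5, 13): e=[48,58,-6] → ·
    (0,7)@(1, 15): e=[4,34,62] → █
    (2,7)@(5, 15): e=[44,74,-18] → ·
    (0,8)@(1, 17): e=[0,50,50] → █  [on edge]
  covered (13 px):
    · · · · · ·
    · · · · · ·
    · · · █ · ·
    · · █ · · ·
    · █ █ · · ·
    █ █ █ · · ·
    █ █ · · · ·
    █ █ · · · ·
    █ █ · · · ·
    · · · · · ·
    · · · · · ·
    · · · · · ·
T2:
  2·area = 33  (B↔C swapped to make it positive)
  edge (8, 21)→(7, 15): d=(-1,-6) top-left  bias=+0
  edge (7, 15)→(10, 0): d=(3,-15) top-left  bias=+0
  edge (10, 0)→(8, 21): d=(-2,21) right/bottom  bias=-1
    (2,1)@(5, 3): e=[0,-66,99] → ·  [on edge]
    (4,2)@(9, 5): e=[22,0,11] → █  [on edge]
    (5,2)@(11, 5): e=[34,30,-31] → ·
    (4,3)@(9, 7): e=[20,6,7] → █
    (5,3)@(11, 7): e=[32,36,-35] → ·
    (4,4)@(9, 9): e=[18,12,3] → █
    (5,4)@(11, 9): e=[30,42,-39] → ·
    (4,5)@(9, 11): e=[16,18,-1] → ·
    (3,7)@(7, 15): e=[0,0,33] → █  [on edge]
    (4,7)@(9, 15): e=[12,30,-9] → ·
    (3,8)@(7, 17): e=[-2,6,29] → ·
  covered (4 px):
    · · · · · ·
    · · · · · ·
    · · · · █ ·
    · · · · █ ·
    · · · · █ ·
    · · · · · ·
    · · · · · ·
    · · · █ · ·
    · · · · · ·
    · · · · · ·
    · · · · · ·
    · · · · · ·

Final: [[3,3],[3,4],[4,4],[3,5],[4,5],[2,6],[3,6],[4,6],[2,7],[3,7],[2,8],[1,9]]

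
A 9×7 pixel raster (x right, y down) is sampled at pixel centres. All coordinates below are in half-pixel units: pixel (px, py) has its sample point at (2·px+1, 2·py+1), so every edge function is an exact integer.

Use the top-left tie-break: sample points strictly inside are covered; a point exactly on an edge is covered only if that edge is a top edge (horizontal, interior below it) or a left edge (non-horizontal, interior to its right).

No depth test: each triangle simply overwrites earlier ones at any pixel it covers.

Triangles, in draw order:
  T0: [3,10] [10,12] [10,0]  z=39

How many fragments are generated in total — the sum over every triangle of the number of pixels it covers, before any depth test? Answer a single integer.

T0:
  2·area = 84  (B↔C swapped to make it positive)
  edge (3, 10)→(10, 0): d=(7,-10) top-left  bias=+0
  edge (10, 0)→(10, 12): d=(0,12) right/bottom  bias=-1
  edge (10, 12)→(3, 10): d=(-7,-2) top-left  bias=+0
    (4,1)@(9, 3): e=[11,12,61] → █
    (5,1)@(11, 3): e=[31,-12,65] → ·
    (3,2)@(7, 5): e=[5,36,43] → █
    (5,2)@(11, 5): e=[45,-12,51] → ·
    (3,3)@(7, 7): e=[19,36,29] → █
    (5,3)@(11, 7): e=[59,-12,37] → ·
    (2,4)@(5, 9): e=[13,60,11] → █
    (5,4)@(11, 9): e=[73,-12,23] → ·
    (2,5)@(5, 11): e=[27,60,-3] → ·
    (3,5)@(7, 11): e=[47,36,1] → █
    (5,5)@(11, 11): e=[87,-12,9] → ·
    (3,6)@(7, 13): e=[61,36,-13] → ·
  covered (10 px):
    · · · · · · · · ·
    · · · · █ · · · ·
    · · · █ █ · · · ·
    · · · █ █ · · · ·
    · · █ █ █ · · · ·
    · · · █ █ · · · ·
    · · · · · · · · ·

Result: 10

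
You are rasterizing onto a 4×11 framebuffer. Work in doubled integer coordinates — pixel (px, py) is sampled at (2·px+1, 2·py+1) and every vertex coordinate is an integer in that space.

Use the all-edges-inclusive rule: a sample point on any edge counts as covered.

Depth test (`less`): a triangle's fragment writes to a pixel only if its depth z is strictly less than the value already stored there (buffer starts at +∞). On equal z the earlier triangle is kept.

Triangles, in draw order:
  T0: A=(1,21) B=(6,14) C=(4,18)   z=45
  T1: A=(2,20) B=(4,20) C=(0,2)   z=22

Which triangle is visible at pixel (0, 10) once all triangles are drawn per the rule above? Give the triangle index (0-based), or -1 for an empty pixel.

T0:
  2·area = 6
  edge (1, 21)→(6, 14): d=(5,-7) inclusive
  edge (6, 14)→(4, 18): d=(-2,4) inclusive
  edge (4, 18)→(1, 21): d=(-3,3) inclusive
    (3,7)@(7, 15): e=[12,-6,0] → ·  [on edge]
    (2,8)@(5, 17): e=[8,-2,0] → ·  [on edge]
    (1,9)@(3, 19): e=[4,2,0] → #  [on edge]
    (2,9)@(5, 19): e=[18,-6,-6] → ·
    (0,10)@(1, 21): e=[0,6,0] → #  [on edge]
    (1,10)@(3, 21): e=[14,-2,-6] → ·
  covered (2 px):
    · · · ·
    · · · ·
    · · · ·
    · · · ·
    · · · ·
    · · · ·
    · · · ·
    · · · ·
    · · · ·
    · # · ·
    # · · ·
T1:
  2·area = 36  (B↔C swapped to make it positive)
  edge (2, 20)→(0, 2): d=(-2,-18) inclusive
  edge (0, 2)→(4, 20): d=(4,18) inclusive
  edge (4, 20)→(2, 20): d=(-2,0) inclusive
    (0,3)@(1, 7): e=[8,2,26] → #
    (1,3)@(3, 7): e=[44,-34,26] → ·
    (0,4)@(1, 9): e=[4,10,22] → #
    (1,4)@(3, 9): e=[40,-26,22] → ·
    (0,5)@(1, 11): e=[0,18,18] → #  [on edge]
    (1,5)@(3, 11): e=[36,-18,18] → ·
    (0,6)@(1, 13): e=[-4,26,14] → ·
    (1,8)@(3, 17): e=[24,6,6] → #
    (2,8)@(5, 17): e=[60,-30,6] → ·
    (1,9)@(3, 19): e=[20,14,2] → #
    (2,9)@(5, 19): e=[56,-22,2] → ·
    (1,10)@(3, 21): e=[16,22,-2] → ·
  covered (5 px):
    · · · ·
    · · · ·
    · · · ·
    # · · ·
    # · · ·
    # · · ·
    · · · ·
    · · · ·
    · # · ·
    · # · ·
    · · · ·

Z-buffer (winner per pixel, '.' = empty):
  . . . .
  . . . .
  . . . .
  1 . . .
  1 . . .
  1 . . .
  . . . .
  . . . .
  . 1 . .
  . 1 . .
  0 . . .

Final: 0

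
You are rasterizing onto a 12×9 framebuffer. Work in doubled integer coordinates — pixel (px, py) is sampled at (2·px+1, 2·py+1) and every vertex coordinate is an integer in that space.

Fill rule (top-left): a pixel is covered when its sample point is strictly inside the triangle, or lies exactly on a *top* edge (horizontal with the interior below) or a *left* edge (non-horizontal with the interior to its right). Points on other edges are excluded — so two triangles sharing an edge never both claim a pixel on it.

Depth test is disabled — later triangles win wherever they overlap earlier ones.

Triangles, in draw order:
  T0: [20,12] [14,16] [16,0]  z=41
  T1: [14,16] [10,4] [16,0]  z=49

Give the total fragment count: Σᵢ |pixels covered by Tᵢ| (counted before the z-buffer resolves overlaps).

T0:
  2·area = 88
  edge (20, 12)→(14, 16): d=(-6,4) right/bottom  bias=-1
  edge (14, 16)→(16, 0): d=(2,-16) top-left  bias=+0
  edge (16, 0)→(20, 12): d=(4,12) right/bottom  bias=-1
    (8,1)@(17, 3): e=[66,22,0] → .  [on edge]
    (8,2)@(17, 5): e=[54,26,8] → X
    (9,2)@(19, 5): e=[46,58,-16] → .
    (8,3)@(17, 7): e=[42,30,16] → X
    (9,3)@(19, 7): e=[34,62,-8] → .
    (7,4)@(15, 9): e=[38,2,48] → X
    (9,4)@(19, 9): e=[22,66,0] → .  [on edge]
    (7,5)@(15, 11): e=[26,6,56] → X
    (9,5)@(19, 11): e=[10,70,8] → X
    (10,5)@(21, 11): e=[2,102,-16] → .
    (7,6)@(15, 13): e=[14,10,64] → X
    (9,6)@(19, 13): e=[-2,74,16] → .
    (10,7)@(21, 15): e=[-22,110,0] → .  [on edge]
  covered (10 px):
    . . . . . . . . . . . .
    . . . . . . . . . . . .
    . . . . . . . . X . . .
    . . . . . . . . X . . .
    . . . . . . . X X . . .
    . . . . . . . X X X . .
    . . . . . . . X X . . .
    . . . . . . . X . . . .
    . . . . . . . . . . . .
T1:
  2·area = 88
  edge (14, 16)→(10, 4): d=(-4,-12) top-left  bias=+0
  edge (10, 4)→(16, 0): d=(6,-4) top-left  bias=+0
  edge (16, 0)→(14, 16): d=(-2,16) right/bottom  bias=-1
    (4,0)@(9, 1): e=[0,-22,110] → .  [on edge]
    (7,0)@(15, 1): e=[72,2,14] → X
    (8,0)@(17, 1): e=[96,10,-18] → .
    (6,1)@(13, 3): e=[40,6,42] → X
    (8,1)@(17, 3): e=[88,22,-22] → .
    (5,2)@(11, 5): e=[8,10,70] → X
    (8,2)@(17, 5): e=[80,34,-26] → .
    (5,3)@(11, 7): e=[0,22,66] → X  [on edge]
    (8,3)@(17, 7): e=[72,46,-30] → .
    (5,4)@(11, 9): e=[-8,34,62] → .
    (6,4)@(13, 9): e=[16,42,30] → X
    (7,4)@(15, 9): e=[40,50,-2] → .
    (6,6)@(13, 13): e=[0,66,22] → X  [on edge]
  covered (12 px):
    . . . . . . . X . . . .
    . . . . . . X X . . . .
    . . . . . X X X . . . .
    . . . . . X X X . . . .
    . . . . . . X . . . . .
    . . . . . . X . . . . .
    . . . . . . X . . . . .
    . . . . . . . . . . . .
    . . . . . . . . . . . .

Final: 22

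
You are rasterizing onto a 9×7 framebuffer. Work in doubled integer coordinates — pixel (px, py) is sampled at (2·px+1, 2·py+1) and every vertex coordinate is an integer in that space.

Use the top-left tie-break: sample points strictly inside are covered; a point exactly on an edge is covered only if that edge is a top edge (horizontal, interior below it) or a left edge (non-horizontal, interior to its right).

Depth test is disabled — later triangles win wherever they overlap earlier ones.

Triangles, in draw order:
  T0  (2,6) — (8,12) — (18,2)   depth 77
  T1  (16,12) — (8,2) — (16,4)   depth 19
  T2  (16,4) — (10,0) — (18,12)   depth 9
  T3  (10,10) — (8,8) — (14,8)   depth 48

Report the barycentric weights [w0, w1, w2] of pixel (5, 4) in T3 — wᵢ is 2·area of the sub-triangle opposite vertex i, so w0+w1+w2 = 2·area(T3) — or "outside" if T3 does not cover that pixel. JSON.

T0:
  2·area = 120  (B↔C swapped to make it positive)
  edge (2, 6)→(18, 2): d=(16,-4) top-left  bias=+0
  edge (18, 2)→(8, 12): d=(-10,10) right/bottom  bias=-1
  edge (8, 12)→(2, 6): d=(-6,-6) top-left  bias=+0
    (7,1)@(15, 3): e=[4,20,96] → X
    (8,1)@(17, 3): e=[12,0,108] → .  [on edge]
    (0,2)@(1, 5): e=[-20,140,0] → .  [on edge]
    (3,2)@(7, 5): e=[4,80,36] → X
    (4,2)@(9, 5): e=[12,60,48] → X
    (5,2)@(11, 5): e=[20,40,60] → X
    (6,2)@(13, 5): e=[28,20,72] → X
    (7,2)@(15, 5): e=[36,0,84] → .  [on edge]
    (1,3)@(3, 7): e=[20,100,0] → X  [on edge]
    (2,3)@(5, 7): e=[28,80,12] → X
    (6,3)@(13, 7): e=[60,0,60] → .  [on edge]
    (1,4)@(3, 9): e=[52,80,-12] → .
    (2,4)@(5, 9): e=[60,60,0] → X  [on edge]
    (5,4)@(11, 9): e=[84,0,36] → .  [on edge]
    (3,5)@(7, 11): e=[100,20,0] → X  [on edge]
    (4,5)@(9, 11): e=[108,0,12] → .  [on edge]
    (3,6)@(7, 13): e=[132,0,-12] → .  [on edge]
    (4,6)@(9, 13): e=[140,-20,0] → .  [on edge]
  covered (14 px):
    . . . . . . . . .
    . . . . . . . X .
    . . . X X X X . .
    . X X X X X . . .
    . . X X X . . . .
    . . . X . . . . .
    . . . . . . . . .
T1:
  2·area = 64
  edge (16, 12)→(8, 2): d=(-8,-10) top-left  bias=+0
  edge (8, 2)→(16, 4): d=(8,2) right/bottom  bias=-1
  edge (16, 4)→(16, 12): d=(0,8) right/bottom  bias=-1
    (4,1)@(9, 3): e=[2,6,56] → X
    (5,1)@(11, 3): e=[22,2,40] → X
    (6,1)@(13, 3): e=[42,-2,24] → .
    (4,2)@(9, 5): e=[-14,22,56] → .
    (5,2)@(11, 5): e=[6,18,40] → X
    (6,2)@(13, 5): e=[26,14,24] → X
    (7,2)@(15, 5): e=[46,10,8] → X
    (8,2)@(17, 5): e=[66,6,-8] → .
    (5,3)@(11, 7): e=[-10,34,40] → .
    (6,3)@(13, 7): e=[10,30,24] → X
    (8,3)@(17, 7): e=[50,22,-8] → .
    (6,4)@(13, 9): e=[-6,46,24] → .
  covered (8 px):
    . . . . . . . . .
    . . . . X X . . .
    . . . . . X X X .
    . . . . . . X X .
    . . . . . . . X .
    . . . . . . . . .
    . . . . . . . . .
T2:
  2·area = 40  (B↔C swapped to make it positive)
  edge (16, 4)→(18, 12): d=(2,8) right/bottom  bias=-1
  edge (18, 12)→(10, 0): d=(-8,-12) top-left  bias=+0
  edge (10, 0)→(16, 4): d=(6,4) right/bottom  bias=-1
    (5,0)@(11, 1): e=[34,4,2] → X
    (6,0)@(13, 1): e=[18,28,-6] → .
    (5,1)@(11, 3): e=[38,-12,14] → .
    (6,1)@(13, 3): e=[22,12,6] → X
    (7,1)@(15, 3): e=[6,36,-2] → .
    (6,2)@(13, 5): e=[26,-4,18] → .
    (7,2)@(15, 5): e=[10,20,10] → X
    (8,2)@(17, 5): e=[-6,44,2] → .
    (7,3)@(15, 7): e=[14,4,22] → X
    (8,3)@(17, 7): e=[-2,28,14] → .
    (7,4)@(15, 9): e=[18,-12,34] → .
    (8,4)@(17, 9): e=[2,12,26] → X
  covered (5 px):
    . . . . . X . . .
    . . . . . . X . .
    . . . . . . . X .
    . . . . . . . X .
    . . . . . . . . X
    . . . . . . . . .
    . . . . . . . . .
T3:
  2·area = 12
  edge (10, 10)→(8, 8): d=(-2,-2) top-left  bias=+0
  edge (8, 8)→(14, 8): d=(6,0) top-left  bias=+0
  edge (14, 8)→(10, 10): d=(-4,2) right/bottom  bias=-1
    (0,0)@(1, 1): e=[0,-42,54] → .  [on edge]
    (1,1)@(3, 3): e=[0,-30,42] → .  [on edge]
    (2,2)@(5, 5): e=[0,-18,30] → .  [on edge]
    (3,3)@(7, 7): e=[0,-6,18] → .  [on edge]
    (4,4)@(9, 9): e=[0,6,6] → X  [on edge]
    (5,4)@(11, 9): e=[4,6,2] → X
    (6,4)@(13, 9): e=[8,6,-2] → .
    (4,5)@(9, 11): e=[-4,18,-2] → .
    (5,5)@(11, 11): e=[0,18,-6] → .  [on edge]
    (6,6)@(13, 13): e=[0,30,-18] → .  [on edge]
  covered (2 px):
    . . . . . . . . .
    . . . . . . . . .
    . . . . . . . . .
    . . . . . . . . .
    . . . . X X . . .
    . . . . . . . . .
    . . . . . . . . .

Final: [6,2,4]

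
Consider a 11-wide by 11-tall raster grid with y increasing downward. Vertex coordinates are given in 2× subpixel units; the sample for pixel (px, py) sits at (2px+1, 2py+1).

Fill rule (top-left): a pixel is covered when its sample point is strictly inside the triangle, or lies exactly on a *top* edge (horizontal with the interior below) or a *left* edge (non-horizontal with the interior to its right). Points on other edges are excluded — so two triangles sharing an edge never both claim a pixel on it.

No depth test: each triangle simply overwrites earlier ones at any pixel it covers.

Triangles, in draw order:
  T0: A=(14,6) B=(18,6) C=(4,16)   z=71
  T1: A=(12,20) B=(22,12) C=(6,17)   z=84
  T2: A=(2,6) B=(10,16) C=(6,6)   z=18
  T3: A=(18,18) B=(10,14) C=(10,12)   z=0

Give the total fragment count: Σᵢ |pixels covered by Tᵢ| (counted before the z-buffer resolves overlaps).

T0:
  2·area = 40
  edge (14, 6)→(18, 6): d=(4,0) top-left  bias=+0
  edge (18, 6)→(4, 16): d=(-14,10) right/bottom  bias=-1
  edge (4, 16)→(14, 6): d=(10,-10) top-left  bias=+0
    (9,0)@(19, 1): e=[-20,60,0] → .  [on edge]
    (8,1)@(17, 3): e=[-12,52,0] → .  [on edge]
    (7,2)@(15, 5): e=[-4,44,0] → .  [on edge]
    (6,3)@(13, 7): e=[4,36,0] → X  [on edge]
    (7,3)@(15, 7): e=[4,16,20] → X
    (8,3)@(17, 7): e=[4,-4,40] → .
    (5,4)@(11, 9): e=[12,28,0] → X  [on edge]
    (7,4)@(15, 9): e=[12,-12,40] → .
    (4,5)@(9, 11): e=[20,20,0] → X  [on edge]
    (5,5)@(11, 11): e=[20,0,20] → .  [on edge]
    (6,5)@(13, 11): e=[20,-20,40] → .
    (3,6)@(7, 13): e=[28,12,0] → X  [on edge]
    (2,7)@(5, 15): e=[36,4,0] → X  [on edge]
    (1,8)@(3, 17): e=[44,-4,0] → .  [on edge]
    (0,9)@(1, 19): e=[52,-12,0] → .  [on edge]
  covered (7 px):
    . . . . . . . . . . .
    . . . . . . . . . . .
    . . . . . . . . . . .
    . . . . . . X X . . .
    . . . . . X X . . . .
    . . . . X . . . . . .
    . . . X . . . . . . .
    . . X . . . . . . . .
    . . . . . . . . . . .
    . . . . . . . . . . .
    . . . . . . . . . . .
T1:
  2·area = 78  (B↔C swapped to make it positive)
  edge (12, 20)→(6, 17): d=(-6,-3) top-left  bias=+0
  edge (6, 17)→(22, 12): d=(16,-5) top-left  bias=+0
  edge (22, 12)→(12, 20): d=(-10,8) right/bottom  bias=-1
    (9,6)@(19, 13): e=[63,1,14] → X
    (10,6)@(21, 13): e=[69,11,-2] → .
    (6,7)@(13, 15): e=[33,3,42] → X
    (7,7)@(15, 15): e=[39,13,26] → X
    (8,7)@(17, 15): e=[45,23,10] → X
    (9,7)@(19, 15): e=[51,33,-6] → .
    (3,8)@(7, 17): e=[3,5,70] → X
    (4,8)@(9, 17): e=[9,15,54] → X
    (5,8)@(11, 17): e=[15,25,38] → X
    (8,8)@(17, 17): e=[33,55,-10] → .
    (3,9)@(7, 19): e=[-9,37,50] → .
    (4,9)@(9, 19): e=[-3,47,34] → .
  covered (11 px):
    . . . . . . . . . . .
    . . . . . . . . . . .
    . . . . . . . . . . .
    . . . . . . . . . . .
    . . . . . . . . . . .
    . . . . . . . . . . .
    . . . . . . . . . X .
    . . . . . . X X X . .
    . . . X X X X X . . .
    . . . . . X X . . . .
    . . . . . . . . . . .
T2:
  2·area = 40  (B↔C swapped to make it positive)
  edge (2, 6)→(6, 6): d=(4,0) top-left  bias=+0
  edge (6, 6)→(10, 16): d=(4,10) right/bottom  bias=-1
  edge (10, 16)→(2, 6): d=(-8,-10) top-left  bias=+0
    (1,3)@(3, 7): e=[4,34,2] → X
    (2,3)@(5, 7): e=[4,14,22] → X
    (3,3)@(7, 7): e=[4,-6,42] → .
    (1,4)@(3, 9): e=[12,42,-14] → .
    (2,4)@(5, 9): e=[12,22,6] → X
    (3,4)@(7, 9): e=[12,2,26] → X
    (4,4)@(9, 9): e=[12,-18,46] → .
    (2,5)@(5, 11): e=[20,30,-10] → .
    (3,5)@(7, 11): e=[20,10,10] → X
    (4,5)@(9, 11): e=[20,-10,30] → .
    (3,6)@(7, 13): e=[28,18,-6] → .
  covered (5 px):
    . . . . . . . . . . .
    . . . . . . . . . . .
    . . . . . . . . . . .
    . X X . . . . . . . .
    . . X X . . . . . . .
    . . . X . . . . . . .
    . . . . . . . . . . .
    . . . . . . . . . . .
    . . . . . . . . . . .
    . . . . . . . . . . .
    . . . . . . . . . . .
T3:
  2·area = 16
  edge (18, 18)→(10, 14): d=(-8,-4) top-left  bias=+0
  edge (10, 14)→(10, 12): d=(0,-2) top-left  bias=+0
  edge (10, 12)→(18, 18): d=(8,6) right/bottom  bias=-1
    (5,6)@(11, 13): e=[12,2,2] → X
    (6,6)@(13, 13): e=[20,6,-10] → .
    (5,7)@(11, 15): e=[-4,2,18] → .
    (6,7)@(13, 15): e=[4,6,6] → X
    (7,7)@(15, 15): e=[12,10,-6] → .
    (6,8)@(13, 17): e=[-12,6,22] → .
  covered (2 px):
    . . . . . . . . . . .
    . . . . . . . . . . .
    . . . . . . . . . . .
    . . . . . . . . . . .
    . . . . . . . . . . .
    . . . . . . . . . . .
    . . . . . X . . . . .
    . . . . . . X . . . .
    . . . . . . . . . . .
    . . . . . . . . . . .
    . . . . . . . . . . .

Answer: 25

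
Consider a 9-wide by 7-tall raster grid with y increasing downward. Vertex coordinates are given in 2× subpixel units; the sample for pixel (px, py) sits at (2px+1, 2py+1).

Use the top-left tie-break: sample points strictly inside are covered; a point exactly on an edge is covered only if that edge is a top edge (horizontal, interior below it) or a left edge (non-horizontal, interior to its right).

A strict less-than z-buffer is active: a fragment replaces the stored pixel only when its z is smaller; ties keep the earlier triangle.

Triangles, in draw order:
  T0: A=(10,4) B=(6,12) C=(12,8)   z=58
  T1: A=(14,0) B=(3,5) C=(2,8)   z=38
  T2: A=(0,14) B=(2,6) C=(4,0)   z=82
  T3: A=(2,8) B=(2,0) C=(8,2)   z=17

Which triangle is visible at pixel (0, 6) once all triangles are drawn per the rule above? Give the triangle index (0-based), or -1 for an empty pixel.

T0:
  2·area = 32  (B↔C swapped to make it positive)
  edge (10, 4)→(12, 8): d=(2,4) right/bottom  bias=-1
  edge (12, 8)→(6, 12): d=(-6,4) right/bottom  bias=-1
  edge (6, 12)→(10, 4): d=(4,-8) top-left  bias=+0
    (4,3)@(9, 7): e=[10,18,4] → #
    (5,3)@(11, 7): e=[2,10,20] → #
    (6,3)@(13, 7): e=[-6,2,36] → ·
    (4,4)@(9, 9): e=[14,6,12] → #
    (5,4)@(11, 9): e=[6,-2,28] → ·
    (3,5)@(7, 11): e=[26,2,4] → #
    (4,5)@(9, 11): e=[18,-6,20] → ·
    (3,6)@(7, 13): e=[30,-10,12] → ·
  covered (4 px):
    · · · · · · · · ·
    · · · · · · · · ·
    · · · · · · · · ·
    · · · · # # · · ·
    · · · · # · · · ·
    · · · # · · · · ·
    · · · · · · · · ·
T1:
  2·area = 28  (B↔C swapped to make it positive)
  edge (14, 0)→(2, 8): d=(-12,8) right/bottom  bias=-1
  edge (2, 8)→(3, 5): d=(1,-3) top-left  bias=+0
  edge (3, 5)→(14, 0): d=(11,-5) top-left  bias=+0
    (4,1)@(9, 3): e=[4,16,8] → #
    (5,1)@(11, 3): e=[-12,22,18] → ·
    (1,2)@(3, 5): e=[28,0,0] → #  [on edge]
    (2,2)@(5, 5): e=[12,6,10] → #
    (3,2)@(7, 5): e=[-4,12,20] → ·
    (4,2)@(9, 5): e=[-20,18,30] → ·
    (1,3)@(3, 7): e=[4,2,22] → #
    (2,3)@(5, 7): e=[-12,8,32] → ·
    (1,4)@(3, 9): e=[-20,4,44] → ·
    (0,5)@(1, 11): e=[-28,0,56] → ·  [on edge]
  covered (4 px):
    · · · · · · · · ·
    · · · · # · · · ·
    · # # · · · · · ·
    · # · · · · · · ·
    · · · · · · · · ·
    · · · · · · · · ·
    · · · · · · · · ·
T2:
  2·area = 4
  edge (0, 14)→(2, 6): d=(2,-8) top-left  bias=+0
  edge (2, 6)→(4, 0): d=(2,-6) top-left  bias=+0
  edge (4, 0)→(0, 14): d=(-4,14) right/bottom  bias=-1
    (1,1)@(3, 3): e=[2,0,2] → #  [on edge]
    (2,1)@(5, 3): e=[18,12,-26] → ·
    (1,2)@(3, 5): e=[6,4,-6] → ·
    (0,4)@(1, 9): e=[-2,0,6] → ·  [on edge]
  covered (1 px):
    · · · · · · · · ·
    · # · · · · · · ·
    · · · · · · · · ·
    · · · · · · · · ·
    · · · · · · · · ·
    · · · · · · · · ·
    · · · · · · · · ·
T3:
  2·area = 48
  edge (2, 8)→(2, 0): d=(0,-8) top-left  bias=+0
  edge (2, 0)→(8, 2): d=(6,2) right/bottom  bias=-1
  edge (8, 2)→(2, 8): d=(-6,6) right/bottom  bias=-1
    (1,0)@(3, 1): e=[8,4,36] → #
    (2,0)@(5, 1): e=[24,0,24] → ·  [on edge]
    (4,0)@(9, 1): e=[56,-8,0] → ·  [on edge]
    (1,1)@(3, 3): e=[8,16,24] → #
    (2,1)@(5, 3): e=[24,12,12] → #
    (3,1)@(7, 3): e=[40,8,0] → ·  [on edge]
    (5,1)@(11, 3): e=[72,0,-24] → ·  [on edge]
    (1,2)@(3, 5): e=[8,28,12] → #
    (2,2)@(5, 5): e=[24,24,0] → ·  [on edge]
    (8,2)@(17, 5): e=[120,0,-72] → ·  [on edge]
    (1,3)@(3, 7): e=[8,40,0] → ·  [on edge]
    (0,4)@(1, 9): e=[-8,56,0] → ·  [on edge]
  covered (4 px):
    · # · · · · · · ·
    · # # · · · · · ·
    · # · · · · · · ·
    · · · · · · · · ·
    · · · · · · · · ·
    · · · · · · · · ·
    · · · · · · · · ·

Z-buffer (winner per pixel, '.' = empty):
  . 3 . . . . . . .
  . 3 3 . 1 . . . .
  . 3 1 . . . . . .
  . 1 . . 0 0 . . .
  . . . . 0 . . . .
  . . . 0 . . . . .
  . . . . . . . . .

Answer: -1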